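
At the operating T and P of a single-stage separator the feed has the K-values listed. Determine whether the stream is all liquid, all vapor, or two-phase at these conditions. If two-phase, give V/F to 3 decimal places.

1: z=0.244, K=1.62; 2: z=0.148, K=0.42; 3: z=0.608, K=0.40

all liquid

ΣzᵢKᵢ = 0.701; Σzᵢ/Kᵢ = 2.023.
Since ΣzᵢKᵢ < 1 the mixture is below its bubble point — single liquid phase.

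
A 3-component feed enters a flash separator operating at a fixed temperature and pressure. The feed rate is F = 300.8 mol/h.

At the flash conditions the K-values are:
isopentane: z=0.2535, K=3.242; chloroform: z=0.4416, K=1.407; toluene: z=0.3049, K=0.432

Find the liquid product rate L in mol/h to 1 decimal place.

Iterate (Newton) starting at V/F = 0.5:
  V/F = 0.5000: g = 0.17543, g' = -0.5256 → V/F = 0.8337
  V/F = 0.8337: g = 0.00330, g' = -0.5505 → V/F = 0.8397
Converged at V/F = 0.8397.
Then V = V/F·F = 0.8397·300.8 = 252.6 mol/h and L = F − V = 48.2 mol/h.

L = 48.2 mol/h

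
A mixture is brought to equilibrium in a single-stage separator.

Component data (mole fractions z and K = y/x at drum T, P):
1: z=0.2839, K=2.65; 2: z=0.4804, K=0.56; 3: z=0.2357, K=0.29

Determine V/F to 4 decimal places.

Newton iteration, V/F⁰ = 0.5:
  V/F = 0.5000: g = -0.27377, g' = -0.6705 → V/F = 0.0917
  V/F = 0.0917: g = 0.00760, g' = -0.8200 → V/F = 0.1010
  V/F = 0.1010: g = 0.00006, g' = -0.8076 → V/F = 0.1011
Converged at V/F = 0.1011.

V/F = 0.1011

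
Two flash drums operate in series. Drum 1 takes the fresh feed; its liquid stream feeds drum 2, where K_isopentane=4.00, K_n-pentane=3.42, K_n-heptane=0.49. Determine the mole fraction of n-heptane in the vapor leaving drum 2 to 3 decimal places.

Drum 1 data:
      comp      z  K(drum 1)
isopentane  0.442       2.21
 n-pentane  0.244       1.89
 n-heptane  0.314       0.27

y_n-heptane (drum 2) = 0.414

Drum 1:
Let ψ₁ = V/F and solve Σ zᵢ(Kᵢ−1)/(1+ψ₁(Kᵢ−1)) = 0.
g(0) = ΣzᵢKᵢ − 1 = 0.523 and g(1) = 1 − Σzᵢ/Kᵢ = -0.492, so a root lies in (0, 1).
Iterate (Newton) starting at ψ₁ = 0.62:
  ψ₁ = 0.620: g = 0.0268, g' = -0.850 → ψ₁ = 0.652
  ψ₁ = 0.652: g = -0.0006, g' = -0.888 → ψ₁ = 0.651
Converged at ψ₁ = 0.651.
Drum-1 compositions:
  isopentane: x = 0.247, y = 0.546
  n-pentane: x = 0.155, y = 0.292
  n-heptane: x = 0.598, y = 0.162
Drum-2 feed = drum-1 liquid: z₂ = (0.2473, 0.1545, 0.5982).
Drum 2:
Iterate (Newton) starting at ψ₂ = 0.34:
  ψ₂ = 0.340: g = 0.2033, g' = -1.045 → ψ₂ = 0.534
  ψ₂ = 0.534: g = 0.0286, g' = -0.794 → ψ₂ = 0.570
  ψ₂ = 0.570: g = 0.0004, g' = -0.772 → ψ₂ = 0.571
Converged at ψ₂ = 0.571.
  isopentane: x = 0.091, y = 0.365
  n-pentane: x = 0.065, y = 0.222
  n-heptane: x = 0.844, y = 0.414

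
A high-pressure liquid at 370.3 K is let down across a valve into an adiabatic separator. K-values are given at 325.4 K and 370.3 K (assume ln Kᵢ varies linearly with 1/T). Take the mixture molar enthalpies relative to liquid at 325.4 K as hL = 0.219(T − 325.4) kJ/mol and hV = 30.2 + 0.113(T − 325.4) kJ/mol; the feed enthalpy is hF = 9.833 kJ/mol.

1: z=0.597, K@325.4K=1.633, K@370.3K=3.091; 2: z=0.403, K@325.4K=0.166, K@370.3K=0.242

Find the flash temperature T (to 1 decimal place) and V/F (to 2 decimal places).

Adiabatic flash: solve Rachford–Rice at each trial T, then check hF = ψ·hV(T) + (1−ψ)·hL(T).
  T = 325.4 K: K = (1.633, 0.166), RR gives ψ = 0.079, H_out = 2.391 kJ/mol
  T = 370.3 K: K = (3.091, 0.242), RR gives ψ = 0.595, H_out = 24.967 kJ/mol
  T = 347.9 K: K = (2.295, 0.203), RR gives ψ = 0.438, H_out = 17.106 kJ/mol
  T = 336.6 K: K = (1.945, 0.184), RR gives ψ = 0.305, H_out = 11.315 kJ/mol
  T = 331.0 K: K = (1.785, 0.175), RR gives ψ = 0.210, H_out = 7.452 kJ/mol
  T = 333.8 K: K = (1.864, 0.180), RR gives ψ = 0.261, H_out = 9.498 kJ/mol
  T = 335.2 K: K = (1.905, 0.182), RR gives ψ = 0.284, H_out = 10.432 kJ/mol
Linear interpolation between T = 333.8 (H_out = 9.498) and T = 335.2 (H_out = 10.432) on hF = 9.833 gives T ≈ 334.3 K, at which ψ = 0.27.

T = 334.3 K, V/F = 0.27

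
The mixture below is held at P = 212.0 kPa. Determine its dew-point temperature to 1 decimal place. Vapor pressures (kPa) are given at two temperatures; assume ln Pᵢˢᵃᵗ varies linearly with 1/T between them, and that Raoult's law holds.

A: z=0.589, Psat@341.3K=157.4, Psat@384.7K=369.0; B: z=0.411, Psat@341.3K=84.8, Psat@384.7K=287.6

T = 364.8 K

Dew-point temperature: Σzᵢ·P/Pᵢˢᵃᵗ(T) = 1. Interpolate ln Pᵢˢᵃᵗ = aᵢ + bᵢ/T.
  T = 341.3 K: ΣzᵢP/Pᵢˢᵃᵗ = 1.8208
  T = 384.7 K: ΣzᵢP/Pᵢˢᵃᵗ = 0.6414
  T = 363.0 K: ΣzᵢP/Pᵢˢᵃᵗ = 1.0430
  T = 373.9 K: ΣzᵢP/Pᵢˢᵃᵗ = 0.8105
  T = 368.4 K: ΣzᵢP/Pᵢˢᵃᵗ = 0.9186
  T = 365.7 K: ΣzᵢP/Pᵢˢᵃᵗ = 0.9783
Interpolating between 363.0 K and 365.7 K gives T ≈ 364.8 K.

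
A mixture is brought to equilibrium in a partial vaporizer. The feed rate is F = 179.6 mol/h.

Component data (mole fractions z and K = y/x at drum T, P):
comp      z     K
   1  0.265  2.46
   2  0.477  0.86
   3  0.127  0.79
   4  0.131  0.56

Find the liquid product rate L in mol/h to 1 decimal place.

Newton iteration, β⁰ = 0.5:
  β = 0.500: g = 0.0481, g' = -0.248 → β = 0.694
  β = 0.694: g = 0.0040, g' = -0.211 → β = 0.713
Converged at β = 0.713.
Then V = β·F = 0.7131·179.6 = 128.1 mol/h and L = F − V = 51.5 mol/h.

L = 51.5 mol/h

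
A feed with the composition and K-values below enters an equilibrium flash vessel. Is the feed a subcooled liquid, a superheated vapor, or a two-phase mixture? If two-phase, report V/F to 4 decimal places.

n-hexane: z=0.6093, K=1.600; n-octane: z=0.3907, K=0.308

two-phase, V/F = 0.2293

ΣzᵢKᵢ = 1.0952; Σzᵢ/Kᵢ = 1.6493.
Both exceed 1, so a two-phase solution exists.
Material balance + equilibrium reduce to Σ zᵢ(Kᵢ−1)/(1+ψ(Kᵢ−1)) = 0.
Binary case is linear: z₁(K₁−1)(1+ψ(K₂−1)) + z₂(K₂−1)(1+ψ(K₁−1)) = 0
⇒ ψ = [z₁(K₁−1)+z₂(K₂−1)] / [−(K₁−1)(K₂−1)] = 0.09522/0.41520 = 0.2293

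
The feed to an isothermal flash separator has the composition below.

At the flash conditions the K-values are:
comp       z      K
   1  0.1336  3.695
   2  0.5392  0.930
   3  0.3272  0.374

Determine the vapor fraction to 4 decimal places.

ψ = 0.1382

Rachford–Rice: g(ψ) = Σ zᵢ(Kᵢ−1)/(1+ψ(Kᵢ−1)) = 0.
Feasibility: ΣzᵢKᵢ = 1.1175, Σzᵢ/Kᵢ = 1.4908 — both > 1, two phases present.
Newton–Raphson from ψ = 0.5:
  ψ = 0.5000: g = -0.18388, g' = -0.4506 → ψ = 0.0919
  ψ = 0.0919: g = 0.03326, g' = -0.7703 → ψ = 0.1351
  ψ = 0.1351: g = 0.00211, g' = -0.6772 → ψ = 0.1382
Converged at ψ = 0.1382.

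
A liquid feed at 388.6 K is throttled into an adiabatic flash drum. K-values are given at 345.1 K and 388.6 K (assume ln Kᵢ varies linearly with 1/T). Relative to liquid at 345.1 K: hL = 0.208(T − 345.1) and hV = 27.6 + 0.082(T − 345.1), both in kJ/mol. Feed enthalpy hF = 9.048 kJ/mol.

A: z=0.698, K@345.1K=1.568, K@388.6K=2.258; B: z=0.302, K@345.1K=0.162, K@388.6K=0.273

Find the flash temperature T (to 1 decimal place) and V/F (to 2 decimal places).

Adiabatic flash: solve Rachford–Rice at each trial T, then check hF = ψ·hV(T) + (1−ψ)·hL(T).
  T = 345.1 K: K = (1.568, 0.162), RR gives ψ = 0.301, H_out = 8.314 kJ/mol
  T = 388.6 K: K = (2.258, 0.273), RR gives ψ = 0.720, H_out = 24.975 kJ/mol
  T = 366.9 K: K = (1.903, 0.214), RR gives ψ = 0.553, H_out = 18.284 kJ/mol
  T = 356.0 K: K = (1.732, 0.187), RR gives ψ = 0.446, H_out = 13.967 kJ/mol
  T = 350.6 K: K = (1.650, 0.174), RR gives ψ = 0.381, H_out = 11.392 kJ/mol
  T = 347.9 K: K = (1.610, 0.168), RR gives ψ = 0.344, H_out = 9.949 kJ/mol
  T = 346.5 K: K = (1.589, 0.165), RR gives ψ = 0.323, H_out = 9.151 kJ/mol
Linear interpolation between T = 345.1 (H_out = 8.314) and T = 346.5 (H_out = 9.151) on hF = 9.048 gives T ≈ 346.3 K, at which ψ = 0.32.

T = 346.3 K, V/F = 0.32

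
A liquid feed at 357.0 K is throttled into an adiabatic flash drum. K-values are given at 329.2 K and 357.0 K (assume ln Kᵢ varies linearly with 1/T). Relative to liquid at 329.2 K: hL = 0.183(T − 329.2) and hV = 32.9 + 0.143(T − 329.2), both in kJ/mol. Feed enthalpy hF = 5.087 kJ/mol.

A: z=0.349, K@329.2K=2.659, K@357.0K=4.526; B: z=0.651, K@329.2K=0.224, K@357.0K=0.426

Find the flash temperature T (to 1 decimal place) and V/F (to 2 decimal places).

T = 333.9 K, V/F = 0.13

Adiabatic flash: solve Rachford–Rice at each trial T, then check hF = ψ·hV(T) + (1−ψ)·hL(T).
  T = 329.2 K: K = (2.659, 0.224), RR gives ψ = 0.057, H_out = 1.886 kJ/mol
  T = 357.0 K: K = (4.526, 0.426), RR gives ψ = 0.423, H_out = 18.546 kJ/mol
  T = 343.1 K: K = (3.507, 0.313), RR gives ψ = 0.248, H_out = 10.574 kJ/mol
  T = 336.1 K: K = (3.059, 0.265), RR gives ψ = 0.159, H_out = 6.448 kJ/mol
  T = 332.6 K: K = (2.851, 0.244), RR gives ψ = 0.110, H_out = 4.221 kJ/mol
  T = 334.4 K: K = (2.957, 0.255), RR gives ψ = 0.136, H_out = 5.385 kJ/mol
Linear interpolation between T = 332.6 (H_out = 4.221) and T = 334.4 (H_out = 5.385) on hF = 5.087 gives T ≈ 333.9 K, at which ψ = 0.13.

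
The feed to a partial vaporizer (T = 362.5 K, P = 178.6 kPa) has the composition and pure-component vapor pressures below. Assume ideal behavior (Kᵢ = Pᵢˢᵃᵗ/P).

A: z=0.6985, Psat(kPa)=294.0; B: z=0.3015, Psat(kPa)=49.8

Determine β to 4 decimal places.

β = 0.5020

Raoult's law: Kᵢ = Pᵢˢᵃᵗ/P = Pᵢˢᵃᵗ/178.6.
  K_A = 294.0/178.6 = 1.646137, K_B = 49.8/178.6 = 0.278835
Let β = V/F and solve Σ zᵢ(Kᵢ−1)/(1+β(Kᵢ−1)) = 0.
Check two-phase: ΣzᵢKᵢ = 1.2339 > 1 and Σzᵢ/Kᵢ = 1.5056 > 1, so g(0) = 0.2339 > 0 and g(1) = -0.5056 < 0.
Newton–Raphson from β = 0.67:
  β = 0.6700: g = -0.10574, g' = -0.7291 → β = 0.5250
  β = 0.5250: g = -0.01289, g' = -0.5687 → β = 0.5023
  β = 0.5023: g = -0.00020, g' = -0.5517 → β = 0.5020
Converged at β = 0.5020.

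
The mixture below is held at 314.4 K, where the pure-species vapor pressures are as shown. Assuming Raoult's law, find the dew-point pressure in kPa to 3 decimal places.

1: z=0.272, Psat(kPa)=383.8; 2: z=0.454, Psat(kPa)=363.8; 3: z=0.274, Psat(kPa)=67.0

Pdew = 165.393 kPa

At the dew point ψ → 1, so Σzᵢ/Kᵢ = 1 with Kᵢ = Pᵢˢᵃᵗ/P ⇒ 1/P = Σzᵢ/Pᵢˢᵃᵗ.
1/P = 0.272/383.8 + 0.454/363.8 + 0.274/67.0 = 0.006046 ⇒ P = 165.393 kPa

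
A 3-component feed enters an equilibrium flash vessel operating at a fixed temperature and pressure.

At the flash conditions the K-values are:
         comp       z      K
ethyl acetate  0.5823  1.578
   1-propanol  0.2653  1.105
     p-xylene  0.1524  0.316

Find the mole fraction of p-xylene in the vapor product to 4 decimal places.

Rachford–Rice: g(β) = Σ zᵢ(Kᵢ−1)/(1+β(Kᵢ−1)) = 0.
Check two-phase: ΣzᵢKᵢ = 1.2602 > 1 and Σzᵢ/Kᵢ = 1.0914 > 1, so g(0) = 0.2602 > 0 and g(1) = -0.0914 < 0.
Iterate (Newton) starting at β = 0.56:
  β = 0.5600: g = 0.11162, g' = -0.3010 → β = 0.9309
  β = 0.9309: g = -0.04274, g' = -0.6249 → β = 0.8625
  β = 0.8625: g = -0.00407, g' = -0.5131 → β = 0.8546
  β = 0.8546: g = -0.00004, g' = -0.5027 → β = 0.8545
Converged at β = 0.8545.
Compositions from xᵢ = zᵢ/(1+β(Kᵢ−1)), yᵢ = Kᵢxᵢ:
  ethyl acetate: x = 0.3898, y = 0.6151
  1-propanol: x = 0.2435, y = 0.2690
  p-xylene: x = 0.3668, y = 0.1159

y_p-xylene = 0.1159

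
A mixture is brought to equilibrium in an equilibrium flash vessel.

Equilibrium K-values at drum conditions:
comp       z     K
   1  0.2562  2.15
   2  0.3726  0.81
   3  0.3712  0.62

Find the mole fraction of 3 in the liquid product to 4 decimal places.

Material balance + equilibrium reduce to Σ zᵢ(Kᵢ−1)/(1+β(Kᵢ−1)) = 0.
g(0) = ΣzᵢKᵢ − 1 = 0.0828 and g(1) = 1 − Σzᵢ/Kᵢ = -0.1779, so a root lies in (0, 1).
Iterate (Newton) starting at β = 0.5:
  β = 0.5000: g = -0.06530, g' = -0.2347 → β = 0.2218
  β = 0.2218: g = 0.00681, g' = -0.2937 → β = 0.2450
  β = 0.2450: g = 0.00009, g' = -0.2862 → β = 0.2453
Converged at β = 0.2453.
Compositions from xᵢ = zᵢ/(1+β(Kᵢ−1)), yᵢ = Kᵢxᵢ:
  1: x = 0.1998, y = 0.4296
  2: x = 0.3908, y = 0.3166
  3: x = 0.4094, y = 0.2538

x_3 = 0.4094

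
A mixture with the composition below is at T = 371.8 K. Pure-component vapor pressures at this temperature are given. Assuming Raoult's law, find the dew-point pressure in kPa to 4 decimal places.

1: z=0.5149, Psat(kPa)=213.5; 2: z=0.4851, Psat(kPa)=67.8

At the dew point ψ → 1, so Σzᵢ/Kᵢ = 1 with Kᵢ = Pᵢˢᵃᵗ/P ⇒ 1/P = Σzᵢ/Pᵢˢᵃᵗ.
1/P = 0.5149/213.5 + 0.4851/67.8 = 0.0095666 ⇒ P = 104.5306 kPa

Pdew = 104.5306 kPa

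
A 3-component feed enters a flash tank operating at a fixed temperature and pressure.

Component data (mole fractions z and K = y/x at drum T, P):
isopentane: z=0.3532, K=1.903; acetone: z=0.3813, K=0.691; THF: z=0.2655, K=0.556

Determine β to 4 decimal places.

β = 0.2497

Rachford–Rice: g(β) = Σ zᵢ(Kᵢ−1)/(1+β(Kᵢ−1)) = 0.
g(0) = ΣzᵢKᵢ − 1 = 0.0832 and g(1) = 1 − Σzᵢ/Kᵢ = -0.2149, so a root lies in (0, 1).
Iterate (Newton) starting at β = 0.63:
  β = 0.6300: g = -0.10667, g' = -0.2740 → β = 0.2407
  β = 0.2407: g = 0.00271, g' = -0.3024 → β = 0.2497
Converged at β = 0.2497.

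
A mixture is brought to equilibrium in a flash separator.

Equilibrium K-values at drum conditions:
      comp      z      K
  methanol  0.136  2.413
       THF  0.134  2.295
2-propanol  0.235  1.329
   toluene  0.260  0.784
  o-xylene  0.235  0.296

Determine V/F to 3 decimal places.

V/F = 0.429

Rachford–Rice: g(V/F) = Σ zᵢ(Kᵢ−1)/(1+V/F(Kᵢ−1)) = 0.
Feasibility: ΣzᵢKᵢ = 1.221, Σzᵢ/Kᵢ = 1.417 — both > 1, two phases present.
Newton iteration, V/F⁰ = 0.7:
  V/F = 0.700: g = -0.1419, g' = -0.617 → V/F = 0.470
  V/F = 0.470: g = -0.0194, g' = -0.479 → V/F = 0.429
Converged at V/F = 0.429.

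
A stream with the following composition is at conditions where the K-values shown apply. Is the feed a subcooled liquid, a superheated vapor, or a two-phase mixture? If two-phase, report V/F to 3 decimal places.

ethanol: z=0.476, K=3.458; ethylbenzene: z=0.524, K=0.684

superheated vapor

ΣzᵢKᵢ = 2.004; Σzᵢ/Kᵢ = 0.904.
Since Σzᵢ/Kᵢ < 1 the mixture is above its dew point — single vapor phase.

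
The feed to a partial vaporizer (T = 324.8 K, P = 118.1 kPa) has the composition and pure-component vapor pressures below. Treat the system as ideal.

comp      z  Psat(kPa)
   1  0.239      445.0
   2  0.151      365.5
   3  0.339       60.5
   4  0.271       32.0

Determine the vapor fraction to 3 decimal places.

Raoult's law: Kᵢ = Pᵢˢᵃᵗ/P = Pᵢˢᵃᵗ/118.1.
  K_1 = 445.0/118.1 = 3.76799, K_2 = 365.5/118.1 = 3.09483, K_3 = 60.5/118.1 = 0.51228, K_4 = 32.0/118.1 = 0.27096
Iterate (Newton) starting at ψ = 0.5:
  ψ = 0.500: g = -0.0976, g' = -0.978 → ψ = 0.400
  ψ = 0.400: g = 0.0015, g' = -1.020 → ψ = 0.402
Converged at ψ = 0.402.

ψ = 0.402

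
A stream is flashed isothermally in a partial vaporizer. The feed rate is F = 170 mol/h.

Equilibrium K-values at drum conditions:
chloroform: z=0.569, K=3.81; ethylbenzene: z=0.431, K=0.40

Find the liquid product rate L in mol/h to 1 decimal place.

L = 34.9 mol/h

Material balance + equilibrium reduce to Σ zᵢ(Kᵢ−1)/(1+β(Kᵢ−1)) = 0.
g(0) = ΣzᵢKᵢ − 1 = 1.340 and g(1) = 1 − Σzᵢ/Kᵢ = -0.227, so a root lies in (0, 1).
Newton iteration, β⁰ = 0.56:
  β = 0.560: g = 0.2318, g' = -1.030 → β = 0.785
  β = 0.785: g = 0.0099, g' = -0.992 → β = 0.795
Converged at β = 0.795.
Then V = β·F = 0.7950·170 = 135.1 mol/h and L = F − V = 34.9 mol/h.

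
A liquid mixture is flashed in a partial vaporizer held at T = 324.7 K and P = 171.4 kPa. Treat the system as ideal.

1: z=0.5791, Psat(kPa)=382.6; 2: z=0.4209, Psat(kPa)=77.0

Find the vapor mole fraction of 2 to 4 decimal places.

y_2 = 0.3105

Raoult's law: Kᵢ = Pᵢˢᵃᵗ/P = Pᵢˢᵃᵗ/171.4.
  K_1 = 382.6/171.4 = 2.232205, K_2 = 77.0/171.4 = 0.449242
Let ψ = V/F and solve Σ zᵢ(Kᵢ−1)/(1+ψ(Kᵢ−1)) = 0.
Check two-phase: ΣzᵢKᵢ = 1.4818 > 1 and Σzᵢ/Kᵢ = 1.1963 > 1, so g(0) = 0.4818 > 0 and g(1) = -0.1963 < 0.
Binary case is linear: z₁(K₁−1)(1+ψ(K₂−1)) + z₂(K₂−1)(1+ψ(K₁−1)) = 0
⇒ ψ = [z₁(K₁−1)+z₂(K₂−1)] / [−(K₁−1)(K₂−1)] = 0.48176/0.67865 = 0.7099
Compositions from xᵢ = zᵢ/(1+ψ(Kᵢ−1)), yᵢ = Kᵢxᵢ:
  1: x = 0.3089, y = 0.6895
  2: x = 0.6911, y = 0.3105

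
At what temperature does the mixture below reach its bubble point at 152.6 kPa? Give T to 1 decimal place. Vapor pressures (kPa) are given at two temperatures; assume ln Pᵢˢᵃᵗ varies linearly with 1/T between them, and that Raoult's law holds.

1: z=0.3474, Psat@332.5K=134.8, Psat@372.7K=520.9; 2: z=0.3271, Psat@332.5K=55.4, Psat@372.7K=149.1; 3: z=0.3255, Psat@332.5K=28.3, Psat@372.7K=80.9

Bubble-point temperature: ΣzᵢPᵢˢᵃᵗ(T) = P. Interpolate ln Pᵢˢᵃᵗ = aᵢ + bᵢ/T.
  T = 332.5 K: ΣzᵢPᵢˢᵃᵗ = 74.16 kPa
  T = 372.7 K: ΣzᵢPᵢˢᵃᵗ = 256.06 kPa
  T = 352.6 K: ΣzᵢPᵢˢᵃᵗ = 142.30 kPa
  T = 362.6 K: ΣzᵢPᵢˢᵃᵗ = 192.03 kPa
  T = 357.6 K: ΣzᵢPᵢˢᵃᵗ = 165.62 kPa
  T = 355.1 K: ΣzᵢPᵢˢᵃᵗ = 153.59 kPa
Interpolating between 352.6 K and 355.1 K gives T ≈ 354.9 K.

T = 354.9 K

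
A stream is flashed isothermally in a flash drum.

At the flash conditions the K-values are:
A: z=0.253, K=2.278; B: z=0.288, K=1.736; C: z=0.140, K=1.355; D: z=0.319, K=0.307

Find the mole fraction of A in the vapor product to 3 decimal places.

y_A = 0.329

Iterate (Newton) starting at ψ = 0.5:
  ψ = 0.500: g = 0.0561, g' = -0.609 → ψ = 0.592
  ψ = 0.592: g = -0.0022, g' = -0.662 → ψ = 0.589
Converged at ψ = 0.589.
Compositions from xᵢ = zᵢ/(1+ψ(Kᵢ−1)), yᵢ = Kᵢxᵢ:
  A: x = 0.144, y = 0.329
  B: x = 0.201, y = 0.349
  C: x = 0.116, y = 0.157
  D: x = 0.539, y = 0.165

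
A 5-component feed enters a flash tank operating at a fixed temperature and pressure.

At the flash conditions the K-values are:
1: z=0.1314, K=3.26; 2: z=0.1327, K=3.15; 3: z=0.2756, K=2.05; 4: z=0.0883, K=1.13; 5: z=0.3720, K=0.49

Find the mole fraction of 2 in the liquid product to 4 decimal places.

Rachford–Rice: g(β) = Σ zᵢ(Kᵢ−1)/(1+β(Kᵢ−1)) = 0.
Feasibility: ΣzᵢKᵢ = 1.6934, Σzᵢ/Kᵢ = 1.0542 — both > 1, two phases present.
Iterate (Newton) starting at β = 0.45:
  β = 0.4500: g = 0.25338, g' = -0.6279 → β = 0.8535
  β = 0.8535: g = 0.02899, g' = -0.5437 → β = 0.9069
  β = 0.9069: g = -0.00037, g' = -0.5585 → β = 0.9062
Converged at β = 0.9062.
Compositions from xᵢ = zᵢ/(1+β(Kᵢ−1)), yᵢ = Kᵢxᵢ:
  1: x = 0.0431, y = 0.1405
  2: x = 0.0450, y = 0.1418
  3: x = 0.1412, y = 0.2895
  4: x = 0.0790, y = 0.0893
  5: x = 0.6917, y = 0.3389

x_2 = 0.0450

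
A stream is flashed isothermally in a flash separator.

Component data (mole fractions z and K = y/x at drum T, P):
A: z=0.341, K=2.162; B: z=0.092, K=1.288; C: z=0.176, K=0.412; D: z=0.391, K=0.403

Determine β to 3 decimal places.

Rachford–Rice: g(β) = Σ zᵢ(Kᵢ−1)/(1+β(Kᵢ−1)) = 0.
Feasibility: ΣzᵢKᵢ = 1.086, Σzᵢ/Kᵢ = 1.627 — both > 1, two phases present.
Iterate (Newton) starting at β = 0.5:
  β = 0.500: g = -0.2055, g' = -0.595 → β = 0.155
  β = 0.155: g = -0.0098, g' = -0.581 → β = 0.138
Converged at β = 0.138.

β = 0.138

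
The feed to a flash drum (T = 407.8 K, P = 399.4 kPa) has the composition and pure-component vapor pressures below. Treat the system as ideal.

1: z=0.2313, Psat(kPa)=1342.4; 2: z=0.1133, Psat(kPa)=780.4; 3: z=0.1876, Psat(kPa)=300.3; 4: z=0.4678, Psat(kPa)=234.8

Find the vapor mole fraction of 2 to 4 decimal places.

y_2 = 0.1441

Raoult's law: Kᵢ = Pᵢˢᵃᵗ/P = Pᵢˢᵃᵗ/399.4.
  K_1 = 1342.4/399.4 = 3.361042, K_2 = 780.4/399.4 = 1.953931, K_3 = 300.3/399.4 = 0.751878, K_4 = 234.8/399.4 = 0.587882
Rachford–Rice: g(β) = Σ zᵢ(Kᵢ−1)/(1+β(Kᵢ−1)) = 0.
Feasibility: ΣzᵢKᵢ = 1.4149, Σzᵢ/Kᵢ = 1.1721 — both > 1, two phases present.
Iterate (Newton) starting at β = 0.5:
  β = 0.5000: g = 0.02766, g' = -0.4595 → β = 0.5602
  β = 0.5602: g = 0.00084, g' = -0.4327 → β = 0.5621
Converged at β = 0.5621.
Compositions from xᵢ = zᵢ/(1+β(Kᵢ−1)), yᵢ = Kᵢxᵢ:
  1: x = 0.0994, y = 0.3340
  2: x = 0.0738, y = 0.1441
  3: x = 0.2180, y = 0.1639
  4: x = 0.6089, y = 0.3579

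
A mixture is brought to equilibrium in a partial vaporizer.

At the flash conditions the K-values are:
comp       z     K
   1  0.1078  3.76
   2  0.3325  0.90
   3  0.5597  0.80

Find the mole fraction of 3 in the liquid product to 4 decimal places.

Let β = V/F and solve Σ zᵢ(Kᵢ−1)/(1+β(Kᵢ−1)) = 0.
Feasibility: ΣzᵢKᵢ = 1.1523, Σzᵢ/Kᵢ = 1.0977 — both > 1, two phases present.
Newton–Raphson from β = 0.5:
  β = 0.5000: g = -0.03437, g' = -0.1763 → β = 0.3051
  β = 0.3051: g = 0.00802, g' = -0.2710 → β = 0.3347
  β = 0.3347: g = 0.00030, g' = -0.2512 → β = 0.3358
Converged at β = 0.3358.
Compositions from xᵢ = zᵢ/(1+β(Kᵢ−1)), yᵢ = Kᵢxᵢ:
  1: x = 0.0559, y = 0.2103
  2: x = 0.3441, y = 0.3096
  3: x = 0.6000, y = 0.4800

x_3 = 0.6000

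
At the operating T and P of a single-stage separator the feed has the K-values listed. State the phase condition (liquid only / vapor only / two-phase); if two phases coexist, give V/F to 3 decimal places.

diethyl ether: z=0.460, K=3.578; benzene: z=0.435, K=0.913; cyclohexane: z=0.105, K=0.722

vapor only

ΣzᵢKᵢ = 2.119; Σzᵢ/Kᵢ = 0.750.
Since Σzᵢ/Kᵢ < 1 the mixture is above its dew point — single vapor phase.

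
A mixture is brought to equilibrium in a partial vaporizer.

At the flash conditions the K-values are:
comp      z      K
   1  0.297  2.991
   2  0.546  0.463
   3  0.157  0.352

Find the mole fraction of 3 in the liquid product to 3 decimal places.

Rachford–Rice: g(β) = Σ zᵢ(Kᵢ−1)/(1+β(Kᵢ−1)) = 0.
Check two-phase: ΣzᵢKᵢ = 1.196 > 1 and Σzᵢ/Kᵢ = 1.725 > 1, so g(0) = 0.196 > 0 and g(1) = -0.725 < 0.
Newton iteration, β⁰ = 0.5:
  β = 0.500: g = -0.2550, g' = -0.734 → β = 0.153
  β = 0.153: g = 0.0212, g' = -0.960 → β = 0.175
Converged at β = 0.175.
Compositions from xᵢ = zᵢ/(1+β(Kᵢ−1)), yᵢ = Kᵢxᵢ:
  1: x = 0.220, y = 0.659
  2: x = 0.603, y = 0.279
  3: x = 0.177, y = 0.062

x_3 = 0.177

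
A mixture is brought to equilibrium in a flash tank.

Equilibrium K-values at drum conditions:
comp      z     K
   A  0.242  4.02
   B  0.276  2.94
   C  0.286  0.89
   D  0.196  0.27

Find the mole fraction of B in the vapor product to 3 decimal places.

Material balance + equilibrium reduce to Σ zᵢ(Kᵢ−1)/(1+V/F(Kᵢ−1)) = 0.
g(0) = ΣzᵢKᵢ − 1 = 1.092 and g(1) = 1 − Σzᵢ/Kᵢ = -0.201, so a root lies in (0, 1).
Iterate (Newton) starting at V/F = 0.65:
  V/F = 0.650: g = 0.1773, g' = -0.837 → V/F = 0.862
  V/F = 0.862: g = -0.0174, g' = -1.079 → V/F = 0.846
  V/F = 0.846: g = -0.0003, g' = -1.042 → V/F = 0.845
Converged at V/F = 0.845.
Compositions from xᵢ = zᵢ/(1+V/F(Kᵢ−1)), yᵢ = Kᵢxᵢ:
  A: x = 0.068, y = 0.274
  B: x = 0.105, y = 0.307
  C: x = 0.315, y = 0.281
  D: x = 0.512, y = 0.138

y_B = 0.307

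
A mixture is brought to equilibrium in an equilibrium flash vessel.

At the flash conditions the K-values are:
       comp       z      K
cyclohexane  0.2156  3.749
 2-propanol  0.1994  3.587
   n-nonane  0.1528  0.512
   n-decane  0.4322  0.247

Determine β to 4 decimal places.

β = 0.3820

Rachford–Rice: g(β) = Σ zᵢ(Kᵢ−1)/(1+β(Kᵢ−1)) = 0.
Feasibility: ΣzᵢKᵢ = 1.7085, Σzᵢ/Kᵢ = 2.1613 — both > 1, two phases present.
Newton–Raphson from β = 0.5:
  β = 0.5000: g = -0.14608, g' = -1.2367 → β = 0.3819
  β = 0.3819: g = 0.00018, g' = -1.2632 → β = 0.3820
Converged at β = 0.3820.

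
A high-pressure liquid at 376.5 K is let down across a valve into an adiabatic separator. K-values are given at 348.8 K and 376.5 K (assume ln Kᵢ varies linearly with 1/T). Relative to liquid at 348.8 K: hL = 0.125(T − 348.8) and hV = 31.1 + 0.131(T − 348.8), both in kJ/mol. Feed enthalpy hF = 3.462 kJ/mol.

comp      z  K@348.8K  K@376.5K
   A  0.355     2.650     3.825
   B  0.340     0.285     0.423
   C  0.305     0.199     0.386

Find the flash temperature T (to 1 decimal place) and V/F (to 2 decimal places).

Adiabatic flash: solve Rachford–Rice at each trial T, then check hF = ψ·hV(T) + (1−ψ)·hL(T).
  T = 348.8 K: K = (2.650, 0.285, 0.199), RR gives ψ = 0.079, H_out = 2.450 kJ/mol
  T = 376.5 K: K = (3.825, 0.423, 0.386), RR gives ψ = 0.369, H_out = 14.989 kJ/mol
  T = 362.6 K: K = (3.204, 0.350, 0.280), RR gives ψ = 0.227, H_out = 8.796 kJ/mol
  T = 355.7 K: K = (2.919, 0.316, 0.237), RR gives ψ = 0.156, H_out = 5.719 kJ/mol
  T = 352.2 K: K = (2.781, 0.300, 0.217), RR gives ψ = 0.118, H_out = 4.095 kJ/mol
  T = 350.5 K: K = (2.715, 0.293, 0.208), RR gives ψ = 0.099, H_out = 3.282 kJ/mol
Linear interpolation between T = 350.5 (H_out = 3.282) and T = 352.2 (H_out = 4.095) on hF = 3.462 gives T ≈ 350.9 K, at which ψ = 0.10.

T = 350.9 K, V/F = 0.10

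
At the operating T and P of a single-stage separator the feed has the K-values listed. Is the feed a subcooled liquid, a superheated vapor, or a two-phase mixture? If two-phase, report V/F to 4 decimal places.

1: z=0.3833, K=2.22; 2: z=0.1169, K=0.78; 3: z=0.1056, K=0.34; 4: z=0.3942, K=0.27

ΣzᵢKᵢ = 1.0844; Σzᵢ/Kᵢ = 2.0931.
Both exceed 1, so a two-phase solution exists.
Iterate (Newton) starting at ψ = 0.5:
  ψ = 0.5000: g = -0.29564, g' = -0.8507 → ψ = 0.1525
  ψ = 0.1525: g = -0.03362, g' = -0.7345 → ψ = 0.1067
  ψ = 0.1067: g = 0.00039, g' = -0.7529 → ψ = 0.1072
Converged at ψ = 0.1072.

two-phase, V/F = 0.1072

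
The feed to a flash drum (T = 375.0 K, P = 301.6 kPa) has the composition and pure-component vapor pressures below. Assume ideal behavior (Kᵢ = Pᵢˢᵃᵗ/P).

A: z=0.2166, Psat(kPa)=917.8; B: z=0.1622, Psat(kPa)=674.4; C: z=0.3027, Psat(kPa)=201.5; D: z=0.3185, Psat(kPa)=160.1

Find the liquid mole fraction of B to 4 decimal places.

x_B = 0.0960

Raoult's law: Kᵢ = Pᵢˢᵃᵗ/P = Pᵢˢᵃᵗ/301.6.
  K_A = 917.8/301.6 = 3.043103, K_B = 674.4/301.6 = 2.236074, K_C = 201.5/301.6 = 0.668103, K_D = 160.1/301.6 = 0.530836
Newton iteration, ψ⁰ = 0.52:
  ψ = 0.5200: g = 0.01755, g' = -0.4758 → ψ = 0.5569
  ψ = 0.5569: g = 0.00023, g' = -0.4634 → ψ = 0.5574
Converged at ψ = 0.5574.
Compositions from xᵢ = zᵢ/(1+ψ(Kᵢ−1)), yᵢ = Kᵢxᵢ:
  A: x = 0.1013, y = 0.3082
  B: x = 0.0960, y = 0.2147
  C: x = 0.3714, y = 0.2481
  D: x = 0.4313, y = 0.2289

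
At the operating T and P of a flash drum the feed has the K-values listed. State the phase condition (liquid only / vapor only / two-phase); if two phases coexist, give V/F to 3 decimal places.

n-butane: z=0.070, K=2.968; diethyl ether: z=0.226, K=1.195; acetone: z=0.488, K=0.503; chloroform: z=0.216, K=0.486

ΣzᵢKᵢ = 0.828; Σzᵢ/Kᵢ = 1.627.
Since ΣzᵢKᵢ < 1 the mixture is below its bubble point — single liquid phase.

liquid only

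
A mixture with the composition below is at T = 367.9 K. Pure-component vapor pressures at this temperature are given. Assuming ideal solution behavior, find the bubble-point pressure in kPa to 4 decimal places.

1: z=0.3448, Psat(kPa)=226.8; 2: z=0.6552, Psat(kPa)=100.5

At the bubble point ψ → 0, so ΣzᵢKᵢ = 1 with Kᵢ = Pᵢˢᵃᵗ/P ⇒ P = ΣzᵢPᵢˢᵃᵗ.
P = 0.3448·226.8 + 0.6552·100.5 = 144.0482 kPa

Pbub = 144.0482 kPa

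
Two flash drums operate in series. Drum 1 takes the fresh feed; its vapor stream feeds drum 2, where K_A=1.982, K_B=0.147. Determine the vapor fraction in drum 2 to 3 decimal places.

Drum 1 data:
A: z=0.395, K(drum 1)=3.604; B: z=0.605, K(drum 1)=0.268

V/F (drum 2) = 0.714

Drum 1:
Material balance + equilibrium reduce to Σ zᵢ(Kᵢ−1)/(1+ψ₁(Kᵢ−1)) = 0.
Check two-phase: ΣzᵢKᵢ = 1.586 > 1 and Σzᵢ/Kᵢ = 2.367 > 1, so g(0) = 0.586 > 0 and g(1) = -1.367 < 0.
Newton iteration, ψ₁⁰ = 0.5:
  ψ₁ = 0.500: g = -0.2517, g' = -1.312 → ψ₁ = 0.308
  ψ₁ = 0.308: g = -0.0012, g' = -1.365 → ψ₁ = 0.307
Converged at ψ₁ = 0.307.
Drum-1 compositions:
  A: x = 0.219, y = 0.791
  B: x = 0.781, y = 0.209
Drum-2 feed = drum-1 vapor: z₂ = (0.7908, 0.2092).
Drum 2:
Let ψ₂ = V/F and solve Σ zᵢ(Kᵢ−1)/(1+ψ₂(Kᵢ−1)) = 0.
g(0) = ΣzᵢKᵢ − 1 = 0.598 and g(1) = 1 − Σzᵢ/Kᵢ = -0.822, so a root lies in (0, 1).
Binary case is linear: z₁(K₁−1)(1+ψ₂(K₂−1)) + z₂(K₂−1)(1+ψ₂(K₁−1)) = 0
⇒ ψ₂ = [z₁(K₁−1)+z₂(K₂−1)] / [−(K₁−1)(K₂−1)] = 0.5981/0.8376 = 0.714
  A: x = 0.465, y = 0.921
  B: x = 0.535, y = 0.079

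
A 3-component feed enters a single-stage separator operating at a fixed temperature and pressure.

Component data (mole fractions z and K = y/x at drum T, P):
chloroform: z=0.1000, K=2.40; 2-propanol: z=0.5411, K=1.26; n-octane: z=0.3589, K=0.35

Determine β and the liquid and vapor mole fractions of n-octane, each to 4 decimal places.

β = 0.1292, x_n-octane = 0.3918, y_n-octane = 0.1371

Let β = V/F and solve Σ zᵢ(Kᵢ−1)/(1+β(Kᵢ−1)) = 0.
Check two-phase: ΣzᵢKᵢ = 1.0474 > 1 and Σzᵢ/Kᵢ = 1.4965 > 1, so g(0) = 0.0474 > 0 and g(1) = -0.4965 < 0.
Newton iteration, β⁰ = 0.5:
  β = 0.5000: g = -0.13875, g' = -0.4293 → β = 0.1768
  β = 0.1768: g = -0.01684, g' = -0.3529 → β = 0.1291
  β = 0.1291: g = 0.00005, g' = -0.3555 → β = 0.1292
Converged at β = 0.1292.
Compositions from xᵢ = zᵢ/(1+β(Kᵢ−1)), yᵢ = Kᵢxᵢ:
  chloroform: x = 0.0847, y = 0.2032
  2-propanol: x = 0.5235, y = 0.6596
  n-octane: x = 0.3918, y = 0.1371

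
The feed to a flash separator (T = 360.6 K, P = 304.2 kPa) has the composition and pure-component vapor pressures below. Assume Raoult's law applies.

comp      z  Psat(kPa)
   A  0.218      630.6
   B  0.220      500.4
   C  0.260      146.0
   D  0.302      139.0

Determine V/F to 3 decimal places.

Raoult's law: Kᵢ = Pᵢˢᵃᵗ/P = Pᵢˢᵃᵗ/304.2.
  K_A = 630.6/304.2 = 2.07298, K_B = 500.4/304.2 = 1.64497, K_C = 146.0/304.2 = 0.47995, K_D = 139.0/304.2 = 0.45694
Newton–Raphson from V/F = 0.5:
  V/F = 0.500: g = -0.1483, g' = -0.455 → V/F = 0.174
  V/F = 0.174: g = -0.0051, g' = -0.446 → V/F = 0.163
Converged at V/F = 0.163.

V/F = 0.163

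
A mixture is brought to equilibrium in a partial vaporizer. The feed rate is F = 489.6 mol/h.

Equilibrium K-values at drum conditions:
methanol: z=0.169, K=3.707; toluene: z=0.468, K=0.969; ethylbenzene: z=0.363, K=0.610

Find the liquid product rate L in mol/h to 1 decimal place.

Let ψ = V/F and solve Σ zᵢ(Kᵢ−1)/(1+ψ(Kᵢ−1)) = 0.
Check two-phase: ΣzᵢKᵢ = 1.301 > 1 and Σzᵢ/Kᵢ = 1.124 > 1, so g(0) = 0.301 > 0 and g(1) = -0.124 < 0.
Newton iteration, ψ⁰ = 0.5:
  ψ = 0.500: g = 0.0038, g' = -0.309 → ψ = 0.512
Converged at ψ = 0.512.
Then V = ψ·F = 0.5123·489.6 = 250.8 mol/h and L = F − V = 238.8 mol/h.

L = 238.8 mol/h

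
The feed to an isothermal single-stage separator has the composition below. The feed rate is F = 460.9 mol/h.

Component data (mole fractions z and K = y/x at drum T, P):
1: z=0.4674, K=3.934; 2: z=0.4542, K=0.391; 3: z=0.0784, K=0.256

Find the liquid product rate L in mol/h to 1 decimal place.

L = 203.2 mol/h

Material balance + equilibrium reduce to Σ zᵢ(Kᵢ−1)/(1+β(Kᵢ−1)) = 0.
Check two-phase: ΣzᵢKᵢ = 2.0364 > 1 and Σzᵢ/Kᵢ = 1.5867 > 1, so g(0) = 1.0364 > 0 and g(1) = -0.5867 < 0.
Newton–Raphson from β = 0.5:
  β = 0.5000: g = 0.06529, g' = -1.1194 → β = 0.5583
  β = 0.5583: g = 0.00093, g' = -1.0918 → β = 0.5592
Converged at β = 0.5592.
Then V = β·F = 0.5592·460.9 = 257.7 mol/h and L = F − V = 203.2 mol/h.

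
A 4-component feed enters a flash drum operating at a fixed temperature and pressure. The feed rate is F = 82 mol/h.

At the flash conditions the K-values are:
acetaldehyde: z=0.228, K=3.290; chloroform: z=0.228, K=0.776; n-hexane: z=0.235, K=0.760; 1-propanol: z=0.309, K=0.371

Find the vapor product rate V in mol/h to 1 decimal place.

V = 19.0 mol/h

Iterate (Newton) starting at β = 0.54:
  β = 0.540: g = -0.1838, g' = -0.552 → β = 0.207
  β = 0.207: g = 0.0178, g' = -0.739 → β = 0.231
  β = 0.231: g = 0.0004, g' = -0.707 → β = 0.232
Converged at β = 0.232.
Then V = β·F = 0.2317·82 = 19.0 mol/h and L = F − V = 63.0 mol/h.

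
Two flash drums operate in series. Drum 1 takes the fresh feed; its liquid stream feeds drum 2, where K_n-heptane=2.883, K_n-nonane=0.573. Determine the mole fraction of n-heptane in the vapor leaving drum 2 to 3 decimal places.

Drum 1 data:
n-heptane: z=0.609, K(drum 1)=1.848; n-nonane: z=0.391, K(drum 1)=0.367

y_n-heptane (drum 2) = 0.533

Drum 1:
Rachford–Rice: g(ψ₁) = Σ zᵢ(Kᵢ−1)/(1+ψ₁(Kᵢ−1)) = 0.
g(0) = ΣzᵢKᵢ − 1 = 0.269 and g(1) = 1 − Σzᵢ/Kᵢ = -0.395, so a root lies in (0, 1).
Binary case is linear: z₁(K₁−1)(1+ψ₁(K₂−1)) + z₂(K₂−1)(1+ψ₁(K₁−1)) = 0
⇒ ψ₁ = [z₁(K₁−1)+z₂(K₂−1)] / [−(K₁−1)(K₂−1)] = 0.2689/0.5368 = 0.501
Drum-1 compositions:
  n-heptane: x = 0.427, y = 0.790
  n-nonane: x = 0.573, y = 0.210
Drum-2 feed = drum-1 liquid: z₂ = (0.4274, 0.5726).
Drum 2:
Let ψ₂ = V/F and solve Σ zᵢ(Kᵢ−1)/(1+ψ₂(Kᵢ−1)) = 0.
Feasibility: ΣzᵢKᵢ = 1.560, Σzᵢ/Kᵢ = 1.148 — both > 1, two phases present.
Binary case is linear: z₁(K₁−1)(1+ψ₂(K₂−1)) + z₂(K₂−1)(1+ψ₂(K₁−1)) = 0
⇒ ψ₂ = [z₁(K₁−1)+z₂(K₂−1)] / [−(K₁−1)(K₂−1)] = 0.5603/0.8040 = 0.697
  n-heptane: x = 0.185, y = 0.533
  n-nonane: x = 0.815, y = 0.467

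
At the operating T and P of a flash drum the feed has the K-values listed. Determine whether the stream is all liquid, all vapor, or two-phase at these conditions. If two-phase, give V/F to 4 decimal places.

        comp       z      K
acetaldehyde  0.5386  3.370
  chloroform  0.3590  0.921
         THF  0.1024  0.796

ΣzᵢKᵢ = 2.2272; Σzᵢ/Kᵢ = 0.6783.
Since Σzᵢ/Kᵢ < 1 the mixture is above its dew point — single vapor phase.

all vapor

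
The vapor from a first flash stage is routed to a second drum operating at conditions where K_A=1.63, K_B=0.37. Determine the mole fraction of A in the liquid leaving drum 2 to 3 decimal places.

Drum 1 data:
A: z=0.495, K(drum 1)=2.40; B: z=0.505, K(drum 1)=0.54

Drum 1:
Let ψ₁ = V/F and solve Σ zᵢ(Kᵢ−1)/(1+ψ₁(Kᵢ−1)) = 0.
Check two-phase: ΣzᵢKᵢ = 1.461 > 1 and Σzᵢ/Kᵢ = 1.141 > 1, so g(0) = 0.461 > 0 and g(1) = -0.141 < 0.
Binary case is linear: z₁(K₁−1)(1+ψ₁(K₂−1)) + z₂(K₂−1)(1+ψ₁(K₁−1)) = 0
⇒ ψ₁ = [z₁(K₁−1)+z₂(K₂−1)] / [−(K₁−1)(K₂−1)] = 0.4607/0.6440 = 0.715
Drum-1 compositions:
  A: x = 0.247, y = 0.594
  B: x = 0.753, y = 0.406
Drum-2 feed = drum-1 vapor: z₂ = (0.5935, 0.4065).
Drum 2:
Let ψ₂ = V/F and solve Σ zᵢ(Kᵢ−1)/(1+ψ₂(Kᵢ−1)) = 0.
Check two-phase: ΣzᵢKᵢ = 1.118 > 1 and Σzᵢ/Kᵢ = 1.463 > 1, so g(0) = 0.118 > 0 and g(1) = -0.463 < 0.
Newton iteration, ψ₂⁰ = 0.46:
  ψ₂ = 0.460: g = -0.0706, g' = -0.461 → ψ₂ = 0.307
  ψ₂ = 0.307: g = -0.0041, g' = -0.413 → ψ₂ = 0.297
Converged at ψ₂ = 0.297.
  A: x = 0.500, y = 0.815
  B: x = 0.500, y = 0.185

x_A (drum 2) = 0.500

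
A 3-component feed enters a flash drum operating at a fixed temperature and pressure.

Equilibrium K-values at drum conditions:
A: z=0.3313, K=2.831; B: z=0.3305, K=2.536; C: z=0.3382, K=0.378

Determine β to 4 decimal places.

Rachford–Rice: g(β) = Σ zᵢ(Kᵢ−1)/(1+β(Kᵢ−1)) = 0.
Feasibility: ΣzᵢKᵢ = 1.9039, Σzᵢ/Kᵢ = 1.1421 — both > 1, two phases present.
Newton–Raphson from β = 0.7:
  β = 0.7000: g = 0.13790, g' = -0.8049 → β = 0.8713
  β = 0.8713: g = -0.00845, g' = -0.9312 → β = 0.8623
  β = 0.8623: g = -0.00005, g' = -0.9199 → β = 0.8622
Converged at β = 0.8622.

β = 0.8622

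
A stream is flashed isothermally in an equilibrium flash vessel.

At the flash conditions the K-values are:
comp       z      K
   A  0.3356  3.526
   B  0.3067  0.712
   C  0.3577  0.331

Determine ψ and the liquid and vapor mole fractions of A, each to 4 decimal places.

Rachford–Rice: g(ψ) = Σ zᵢ(Kᵢ−1)/(1+ψ(Kᵢ−1)) = 0.
Feasibility: ΣzᵢKᵢ = 1.5201, Σzᵢ/Kᵢ = 1.6066 — both > 1, two phases present.
Newton–Raphson from ψ = 0.5:
  ψ = 0.5000: g = -0.08817, g' = -0.8143 → ψ = 0.3917
  ψ = 0.3917: g = 0.00225, g' = -0.8673 → ψ = 0.3943
Converged at ψ = 0.3943.
Compositions from xᵢ = zᵢ/(1+ψ(Kᵢ−1)), yᵢ = Kᵢxᵢ:
  A: x = 0.1681, y = 0.5928
  B: x = 0.3460, y = 0.2463
  C: x = 0.4859, y = 0.1608

ψ = 0.3943, x_A = 0.1681, y_A = 0.5928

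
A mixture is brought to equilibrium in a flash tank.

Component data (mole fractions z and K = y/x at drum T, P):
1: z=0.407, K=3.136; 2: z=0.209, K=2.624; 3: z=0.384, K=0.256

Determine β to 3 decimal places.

Let β = V/F and solve Σ zᵢ(Kᵢ−1)/(1+β(Kᵢ−1)) = 0.
g(0) = ΣzᵢKᵢ − 1 = 0.923 and g(1) = 1 − Σzᵢ/Kᵢ = -0.709, so a root lies in (0, 1).
Iterate (Newton) starting at β = 0.55:
  β = 0.550: g = 0.0954, g' = -1.155 → β = 0.633
  β = 0.633: g = -0.0026, g' = -1.229 → β = 0.631
Converged at β = 0.631.

β = 0.631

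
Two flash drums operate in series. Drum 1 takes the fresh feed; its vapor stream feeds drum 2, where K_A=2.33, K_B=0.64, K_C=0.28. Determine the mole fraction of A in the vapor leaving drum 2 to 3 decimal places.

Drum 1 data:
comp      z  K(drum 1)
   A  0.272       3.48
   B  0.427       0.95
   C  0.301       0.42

Drum 1:
Material balance + equilibrium reduce to Σ zᵢ(Kᵢ−1)/(1+ψ₁(Kᵢ−1)) = 0.
Check two-phase: ΣzᵢKᵢ = 1.479 > 1 and Σzᵢ/Kᵢ = 1.244 > 1, so g(0) = 0.479 > 0 and g(1) = -0.244 < 0.
Newton iteration, ψ₁⁰ = 0.5:
  ψ₁ = 0.500: g = 0.0334, g' = -0.535 → ψ₁ = 0.562
  ψ₁ = 0.562: g = 0.0007, g' = -0.516 → ψ₁ = 0.564
Converged at ψ₁ = 0.564.
Drum-1 compositions:
  A: x = 0.113, y = 0.395
  B: x = 0.439, y = 0.417
  C: x = 0.447, y = 0.188
Drum-2 feed = drum-1 vapor: z₂ = (0.3948, 0.4174, 0.1878).
Drum 2:
Rachford–Rice: g(ψ₂) = Σ zᵢ(Kᵢ−1)/(1+ψ₂(Kᵢ−1)) = 0.
g(0) = ΣzᵢKᵢ − 1 = 0.240 and g(1) = 1 − Σzᵢ/Kᵢ = -0.492, so a root lies in (0, 1).
Newton–Raphson from ψ₂ = 0.5:
  ψ₂ = 0.500: g = -0.0792, g' = -0.570 → ψ₂ = 0.361
  ψ₂ = 0.361: g = -0.0007, g' = -0.568 → ψ₂ = 0.360
Converged at ψ₂ = 0.360.
  A: x = 0.267, y = 0.622
  B: x = 0.480, y = 0.307
  C: x = 0.253, y = 0.071

y_A (drum 2) = 0.622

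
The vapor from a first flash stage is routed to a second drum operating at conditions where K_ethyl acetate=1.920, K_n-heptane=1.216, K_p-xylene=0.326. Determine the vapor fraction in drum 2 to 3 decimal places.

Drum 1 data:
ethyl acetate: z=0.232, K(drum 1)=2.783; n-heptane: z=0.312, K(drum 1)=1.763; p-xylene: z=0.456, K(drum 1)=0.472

V/F (drum 2) = 0.365

Drum 1:
Rachford–Rice: g(ψ₁) = Σ zᵢ(Kᵢ−1)/(1+ψ₁(Kᵢ−1)) = 0.
Check two-phase: ΣzᵢKᵢ = 1.411 > 1 and Σzᵢ/Kᵢ = 1.226 > 1, so g(0) = 0.411 > 0 and g(1) = -0.226 < 0.
Iterate (Newton) starting at ψ₁ = 0.34:
  ψ₁ = 0.340: g = 0.1531, g' = -0.589 → ψ₁ = 0.600
  ψ₁ = 0.600: g = 0.0108, g' = -0.530 → ψ₁ = 0.620
Converged at ψ₁ = 0.620.
Drum-1 compositions:
  ethyl acetate: x = 0.110, y = 0.307
  n-heptane: x = 0.212, y = 0.373
  p-xylene: x = 0.678, y = 0.320
Drum-2 feed = drum-1 vapor: z₂ = (0.3066, 0.3734, 0.3200).
Drum 2:
Newton–Raphson from ψ₂ = 0.5:
  ψ₂ = 0.500: g = -0.0594, g' = -0.467 → ψ₂ = 0.373
  ψ₂ = 0.373: g = -0.0034, g' = -0.418 → ψ₂ = 0.365
Converged at ψ₂ = 0.365.
  ethyl acetate: x = 0.230, y = 0.441
  n-heptane: x = 0.346, y = 0.421
  p-xylene: x = 0.424, y = 0.138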